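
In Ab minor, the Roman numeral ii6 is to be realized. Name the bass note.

Db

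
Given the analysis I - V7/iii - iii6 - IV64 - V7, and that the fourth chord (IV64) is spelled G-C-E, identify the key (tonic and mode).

G major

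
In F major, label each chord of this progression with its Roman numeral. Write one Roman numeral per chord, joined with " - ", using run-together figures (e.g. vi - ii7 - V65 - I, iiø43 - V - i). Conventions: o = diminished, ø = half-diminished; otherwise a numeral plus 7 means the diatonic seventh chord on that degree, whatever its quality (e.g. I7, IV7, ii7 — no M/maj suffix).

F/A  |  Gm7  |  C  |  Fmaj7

F/A has root F, degree 1 in F major, so I6.
Gm7: root G is the supertonic; minor seventh chord there is ii7.
C has root C, degree 5 in F major, so V.
Fmaj7: major seventh chord on F = scale degree 1 → I7.

I6 - ii7 - V - I7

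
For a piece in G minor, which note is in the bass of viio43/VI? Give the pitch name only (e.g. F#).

The applied chord viio43/VI is rooted on D: D-F-Ab-Cb.
The figure 43 means second inversion — the fifth is in the bass.

Ab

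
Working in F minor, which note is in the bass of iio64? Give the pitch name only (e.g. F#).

Db

iio in F minor has root G; the chord is G-Bb-Db.
The figure 64 means second inversion — the fifth is in the bass.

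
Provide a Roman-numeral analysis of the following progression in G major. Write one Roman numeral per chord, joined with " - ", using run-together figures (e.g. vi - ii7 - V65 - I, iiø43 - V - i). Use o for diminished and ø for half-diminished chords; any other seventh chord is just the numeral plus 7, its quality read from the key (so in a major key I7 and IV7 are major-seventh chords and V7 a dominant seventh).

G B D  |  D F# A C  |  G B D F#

I - V7 - I7

G-B-D: root G is the tonic; major triad there is I.
D-F#-A-C: root D is the dominant; dominant seventh chord there is V7.
G-B-D-F#: major seventh chord on G = scale degree 1 → I7.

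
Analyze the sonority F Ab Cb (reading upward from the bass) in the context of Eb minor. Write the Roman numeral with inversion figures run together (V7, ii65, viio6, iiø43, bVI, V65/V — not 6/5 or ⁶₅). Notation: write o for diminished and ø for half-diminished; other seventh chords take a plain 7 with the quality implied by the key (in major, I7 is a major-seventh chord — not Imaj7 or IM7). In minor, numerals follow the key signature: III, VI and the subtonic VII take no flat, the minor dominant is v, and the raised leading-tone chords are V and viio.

Stacked in thirds the chord is F-Ab-Cb: a diminished triad on F.
In Eb minor, F is the supertonic; the diatonic diminished triad there is iio.

iio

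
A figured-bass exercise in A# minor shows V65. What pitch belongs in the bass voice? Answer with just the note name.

G##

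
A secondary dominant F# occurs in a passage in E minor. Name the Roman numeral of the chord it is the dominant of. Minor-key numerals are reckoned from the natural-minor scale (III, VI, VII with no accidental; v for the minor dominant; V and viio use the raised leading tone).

The chord is a major triad on F#.
A dominant resolves down a perfect fifth: F# → B. In E minor, B is scale degree 5, i.e. V.

V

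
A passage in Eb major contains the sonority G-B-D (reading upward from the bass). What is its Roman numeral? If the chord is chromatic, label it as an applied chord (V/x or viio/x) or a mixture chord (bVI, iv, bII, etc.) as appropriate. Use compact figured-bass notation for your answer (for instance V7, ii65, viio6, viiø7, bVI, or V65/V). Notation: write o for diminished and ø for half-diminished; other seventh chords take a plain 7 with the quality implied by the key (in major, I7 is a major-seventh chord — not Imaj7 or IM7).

Stacked in thirds the chord is G-B-D: a major triad on G.
G is not a diatonic chord root with this quality in Eb major, but it lies a perfect fifth above C (vi), so the chord functions as an applied dominant of vi.

V/vi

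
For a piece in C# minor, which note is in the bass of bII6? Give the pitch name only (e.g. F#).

F#

bII in C# minor has root D; the chord is D-F#-A.
The figure 6 means first inversion — the third is in the bass.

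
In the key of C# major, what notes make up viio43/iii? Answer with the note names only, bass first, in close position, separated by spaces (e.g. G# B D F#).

A# C# D## F##

viio43/iii is a secondary leading-tone chord. The target iii is E# in C# major; the applied chord is rooted a semitone below, on D##.
Building a fully diminished seventh chord on D## gives D##-F##-A#-C#.
With the 43 figure the chord is in second inversion; from the bass A# upward in close position it reads A#-C#-D##-F##.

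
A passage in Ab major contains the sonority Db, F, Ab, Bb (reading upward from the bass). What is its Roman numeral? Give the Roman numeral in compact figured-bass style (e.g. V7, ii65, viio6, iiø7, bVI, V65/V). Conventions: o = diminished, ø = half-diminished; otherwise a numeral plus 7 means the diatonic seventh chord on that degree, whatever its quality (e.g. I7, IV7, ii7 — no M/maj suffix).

ii65

The pitches Bb-Db-F-Ab form a minor seventh chord rooted on Bb.
Bb is scale degree 2 in Ab major, and a minor seventh chord on that degree is written ii7.
With Db in the bass the chord is in first inversion, so the figured bass is 65.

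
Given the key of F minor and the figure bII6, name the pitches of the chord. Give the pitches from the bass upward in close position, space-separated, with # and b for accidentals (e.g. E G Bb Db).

Bb Db Gb

Scale degree 2 in F minor is G; lowering it a half step gives Gb. bII6 is the Neapolitan sixth — a major triad on the lowered second degree, here in its customary first inversion.
So the chord is Gb-Bb-Db.
The figured bass 6 indicates first inversion, placing the third (Bb) in the bass: Bb-Db-Gb.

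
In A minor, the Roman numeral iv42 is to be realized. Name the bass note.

C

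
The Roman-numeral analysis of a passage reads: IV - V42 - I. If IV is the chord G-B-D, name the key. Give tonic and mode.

D major

IV is given as G-B-D — a major triad with root G.
If G is scale degree 4 and the mode makes that degree carry a major triad, the tonic is D and the mode is major.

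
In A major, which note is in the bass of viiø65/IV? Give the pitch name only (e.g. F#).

E

The applied chord viiø65/IV is rooted on C#: C#-E-G-B.
The figure 65 means first inversion — the third is in the bass.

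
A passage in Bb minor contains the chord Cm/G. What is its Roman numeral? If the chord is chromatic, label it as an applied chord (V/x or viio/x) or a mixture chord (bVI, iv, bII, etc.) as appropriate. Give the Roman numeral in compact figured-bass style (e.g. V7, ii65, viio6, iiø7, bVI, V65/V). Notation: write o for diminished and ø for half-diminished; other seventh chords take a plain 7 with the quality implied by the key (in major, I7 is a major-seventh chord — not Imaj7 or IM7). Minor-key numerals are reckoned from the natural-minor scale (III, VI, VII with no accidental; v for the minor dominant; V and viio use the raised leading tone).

ii64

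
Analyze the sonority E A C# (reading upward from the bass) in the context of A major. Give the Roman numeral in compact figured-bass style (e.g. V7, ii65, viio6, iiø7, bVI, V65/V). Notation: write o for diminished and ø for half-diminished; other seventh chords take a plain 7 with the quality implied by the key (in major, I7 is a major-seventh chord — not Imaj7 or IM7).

I64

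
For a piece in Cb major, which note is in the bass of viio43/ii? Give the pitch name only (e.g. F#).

Gb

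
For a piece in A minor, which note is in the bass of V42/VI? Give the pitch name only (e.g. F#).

The applied chord V42/VI is rooted on C: C-E-G-Bb.
The figure 42 means third inversion — the seventh is in the bass.

Bb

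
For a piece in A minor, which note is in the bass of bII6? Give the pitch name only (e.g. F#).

D

bII in A minor has root Bb; the chord is Bb-D-F.
The figure 6 means first inversion — the third is in the bass.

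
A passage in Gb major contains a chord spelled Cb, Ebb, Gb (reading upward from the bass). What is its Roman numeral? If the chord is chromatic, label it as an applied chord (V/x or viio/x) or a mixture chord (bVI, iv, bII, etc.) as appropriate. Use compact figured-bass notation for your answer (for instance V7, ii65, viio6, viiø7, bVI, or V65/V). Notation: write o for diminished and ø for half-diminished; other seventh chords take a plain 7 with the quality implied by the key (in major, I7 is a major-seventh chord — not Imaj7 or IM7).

Stacked in thirds the chord is Cb-Ebb-Gb: a minor triad on Cb.
Cb is the fourth degree of Gb major. This is the minor subdominant, borrowed from the parallel minor.

iv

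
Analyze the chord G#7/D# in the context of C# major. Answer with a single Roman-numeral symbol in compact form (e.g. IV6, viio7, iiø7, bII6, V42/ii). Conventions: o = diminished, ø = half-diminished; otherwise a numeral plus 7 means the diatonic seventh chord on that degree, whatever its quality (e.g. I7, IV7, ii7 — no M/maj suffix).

V43

The pitches G#-B#-D#-F# form a dominant seventh chord rooted on G#.
G# is scale degree 5 in C# major, and a dominant seventh chord on that degree is written V7.
With D# in the bass the chord is in second inversion, so the figured bass is 43.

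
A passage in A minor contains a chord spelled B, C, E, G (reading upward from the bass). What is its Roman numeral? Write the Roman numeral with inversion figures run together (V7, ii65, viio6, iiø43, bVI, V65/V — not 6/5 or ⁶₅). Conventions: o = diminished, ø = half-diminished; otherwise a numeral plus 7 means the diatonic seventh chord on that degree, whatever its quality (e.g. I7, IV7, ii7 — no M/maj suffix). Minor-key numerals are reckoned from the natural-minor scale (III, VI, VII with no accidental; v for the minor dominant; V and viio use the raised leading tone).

III42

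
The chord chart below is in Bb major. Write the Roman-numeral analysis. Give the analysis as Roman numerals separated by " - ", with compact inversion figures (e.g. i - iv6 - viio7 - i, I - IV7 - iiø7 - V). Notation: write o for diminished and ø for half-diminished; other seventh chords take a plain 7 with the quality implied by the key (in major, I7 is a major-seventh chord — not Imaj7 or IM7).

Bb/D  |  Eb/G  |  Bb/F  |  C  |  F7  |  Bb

I6 - IV6 - I64 - V/V - V7 - I

Bb/D: root Bb is the tonic; major triad there is I6.
Eb/G: root Eb is the subdominant; major triad there is IV6.
Bb/F has root Bb, degree 1 in Bb major, so I64.
C: a major triad on C, the applied dominant of V → V/V.
F7 has root F, degree 5 in Bb major, so V7.
Bb: major triad on Bb = scale degree 1 → I.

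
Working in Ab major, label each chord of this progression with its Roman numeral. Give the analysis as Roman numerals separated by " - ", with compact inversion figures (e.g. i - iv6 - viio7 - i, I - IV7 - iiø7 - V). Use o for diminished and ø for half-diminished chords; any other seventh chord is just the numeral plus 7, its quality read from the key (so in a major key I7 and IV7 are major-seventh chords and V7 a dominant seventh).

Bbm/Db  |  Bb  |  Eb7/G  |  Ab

Bbm/Db: root Bb is the supertonic; minor triad there is ii6.
Bb: a major triad on Bb, the applied dominant of V → V/V.
Eb7/G: root Eb is the dominant; dominant seventh chord there is V65.
Ab: root Ab is the tonic; major triad there is I.

ii6 - V/V - V65 - I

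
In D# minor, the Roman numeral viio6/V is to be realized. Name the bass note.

The applied chord viio6/V is rooted on G##: G##-B#-D#.
The figure 6 means first inversion — the third is in the bass.

B#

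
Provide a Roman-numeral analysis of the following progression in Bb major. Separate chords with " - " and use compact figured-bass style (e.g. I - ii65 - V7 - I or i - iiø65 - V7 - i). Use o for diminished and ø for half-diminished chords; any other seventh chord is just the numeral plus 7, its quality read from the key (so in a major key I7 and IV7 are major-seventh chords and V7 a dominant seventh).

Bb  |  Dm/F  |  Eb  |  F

Bb: major triad on Bb = scale degree 1 → I.
Dm/F has root D, degree 3 in Bb major, so iii6.
Eb: root Eb is the subdominant; major triad there is IV.
F has root F, degree 5 in Bb major, so V.

I - iii6 - IV - V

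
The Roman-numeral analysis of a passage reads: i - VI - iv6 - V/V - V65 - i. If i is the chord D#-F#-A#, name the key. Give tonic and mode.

i is given as D#-F#-A# — a minor triad with root D#.
If D# is scale degree 1 and the mode makes that degree carry a minor triad, the tonic is D# and the mode is minor.

D# minor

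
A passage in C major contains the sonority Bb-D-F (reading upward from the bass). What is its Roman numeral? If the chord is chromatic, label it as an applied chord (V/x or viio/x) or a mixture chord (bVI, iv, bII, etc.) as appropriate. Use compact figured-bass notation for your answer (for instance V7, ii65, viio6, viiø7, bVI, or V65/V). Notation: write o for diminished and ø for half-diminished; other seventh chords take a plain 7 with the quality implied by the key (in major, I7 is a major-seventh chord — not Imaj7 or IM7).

bVII

The pitches Bb-D-F form a major triad rooted on Bb.
Bb is the lowered seventh degree of C major (diatonic 7 would be B). This is a major triad on the lowered seventh degree (the subtonic), borrowed from the parallel minor.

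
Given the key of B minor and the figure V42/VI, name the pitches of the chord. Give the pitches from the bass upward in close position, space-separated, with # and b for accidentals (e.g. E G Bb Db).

The slash means an applied dominant: we want the dominant of VI. In B minor, VI is G major, and its dominant is built on D.
Building a dominant seventh chord on D gives D-F#-A-C.
The figured bass 42 indicates third inversion, placing the seventh (C) in the bass: C-D-F#-A.

C D F# A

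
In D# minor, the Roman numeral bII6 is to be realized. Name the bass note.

bII in D# minor has root E; the chord is E-G#-B.
The figure 6 means first inversion — the third is in the bass.

G#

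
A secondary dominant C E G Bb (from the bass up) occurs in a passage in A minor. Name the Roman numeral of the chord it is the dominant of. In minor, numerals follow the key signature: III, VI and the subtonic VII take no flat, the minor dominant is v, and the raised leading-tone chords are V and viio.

The chord is a dominant seventh chord on C.
A dominant resolves down a perfect fifth: C → F. In A minor, F is scale degree 6, i.e. VI.

VI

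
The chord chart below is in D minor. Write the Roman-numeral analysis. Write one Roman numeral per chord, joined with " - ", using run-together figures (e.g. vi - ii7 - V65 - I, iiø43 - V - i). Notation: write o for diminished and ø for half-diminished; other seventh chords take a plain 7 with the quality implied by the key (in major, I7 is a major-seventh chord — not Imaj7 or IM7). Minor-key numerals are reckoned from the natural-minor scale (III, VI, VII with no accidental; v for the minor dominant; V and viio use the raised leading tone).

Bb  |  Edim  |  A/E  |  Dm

VI - iio - V64 - i

Bb: major triad on Bb = scale degree 6 → VI.
Edim has root E, degree 2 in D minor, so iio.
A/E: root A is the dominant; major triad there is V64.
Dm: minor triad on D = scale degree 1 → i.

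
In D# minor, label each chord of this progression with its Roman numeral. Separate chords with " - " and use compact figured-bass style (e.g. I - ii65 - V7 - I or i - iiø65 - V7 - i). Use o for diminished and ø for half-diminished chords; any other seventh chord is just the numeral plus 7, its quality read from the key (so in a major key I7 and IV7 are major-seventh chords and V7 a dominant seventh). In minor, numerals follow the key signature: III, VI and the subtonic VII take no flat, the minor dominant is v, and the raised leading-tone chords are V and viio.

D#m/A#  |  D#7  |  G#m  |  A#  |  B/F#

i64 - V7/iv - iv - V - VI64

D#m/A#: minor triad on D# = scale degree 1 → i64.
D#7 is the secondary dominant of iv (dominant seventh chord on D#): V7/iv.
G#m has root G#, degree 4 in D# minor, so iv.
A#: root A# is the dominant; major triad there is V.
B/F#: root B is the submediant; major triad there is VI64.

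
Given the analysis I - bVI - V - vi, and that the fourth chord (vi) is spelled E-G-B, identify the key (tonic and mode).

G major

vi is given as E-G-B — a minor triad with root E.
If E is scale degree 6 and the mode makes that degree carry a minor triad, the tonic is G and the mode is major.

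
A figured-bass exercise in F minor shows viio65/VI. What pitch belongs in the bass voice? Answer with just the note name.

Eb

The applied chord viio65/VI is rooted on C: C-Eb-Gb-Bbb.
The figure 65 means first inversion — the third is in the bass.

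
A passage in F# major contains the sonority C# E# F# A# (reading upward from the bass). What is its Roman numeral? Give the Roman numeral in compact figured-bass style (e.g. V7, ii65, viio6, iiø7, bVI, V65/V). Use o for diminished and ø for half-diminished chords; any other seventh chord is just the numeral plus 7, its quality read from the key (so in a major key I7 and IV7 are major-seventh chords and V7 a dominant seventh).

Stacked in thirds the chord is F#-A#-C#-E#: a major seventh chord on F#.
In F# major, F# is the tonic; the diatonic major seventh chord there is I7.
With C# in the bass the chord is in second inversion, so the figured bass is 43.

I43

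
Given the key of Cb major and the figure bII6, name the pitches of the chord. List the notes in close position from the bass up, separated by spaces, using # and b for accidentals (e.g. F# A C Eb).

Fb Abb Dbb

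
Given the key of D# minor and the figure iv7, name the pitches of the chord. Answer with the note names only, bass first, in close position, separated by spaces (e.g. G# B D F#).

The numeral's case and figure indicate a minor seventh chord. In D# minor its root, the subdominant, is G#.
That chord is spelled G#-B-D#-F#.

G# B D# F#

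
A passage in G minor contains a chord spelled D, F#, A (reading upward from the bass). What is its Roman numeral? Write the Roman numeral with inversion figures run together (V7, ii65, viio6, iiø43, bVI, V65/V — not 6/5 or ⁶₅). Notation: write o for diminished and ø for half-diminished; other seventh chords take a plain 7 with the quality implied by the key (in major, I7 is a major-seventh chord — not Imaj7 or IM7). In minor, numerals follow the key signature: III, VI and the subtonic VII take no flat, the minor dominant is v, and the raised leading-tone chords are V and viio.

V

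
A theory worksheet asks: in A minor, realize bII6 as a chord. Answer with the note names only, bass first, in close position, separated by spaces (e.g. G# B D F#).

D F Bb

Scale degree 2 in A minor is B; lowering it a half step gives Bb. bII6 is the Neapolitan sixth — a major triad on the lowered second degree, here in its customary first inversion.
So the chord is Bb-D-F, a major triad.
With the 6 figure the chord is in first inversion; from the bass D upward in close position it reads D-F-Bb.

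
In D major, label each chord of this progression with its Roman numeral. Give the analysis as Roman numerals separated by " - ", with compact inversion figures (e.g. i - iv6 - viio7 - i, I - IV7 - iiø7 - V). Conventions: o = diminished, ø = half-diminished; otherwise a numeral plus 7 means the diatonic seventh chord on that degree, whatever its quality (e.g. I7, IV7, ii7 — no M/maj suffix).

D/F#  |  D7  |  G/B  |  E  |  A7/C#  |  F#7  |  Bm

D/F#: major triad on D = scale degree 1 → I6.
D7: chromatic; D is V of IV, so V7/IV.
G/B has root G, degree 4 in D major, so IV6.
E is the secondary dominant of V (major triad on E): V/V.
A7/C#: dominant seventh chord on A = scale degree 5 → V65.
F#7 is the secondary dominant of vi (dominant seventh chord on F#): V7/vi.
Bm has root B, degree 6 in D major, so vi.

I6 - V7/IV - IV6 - V/V - V65 - V7/vi - vi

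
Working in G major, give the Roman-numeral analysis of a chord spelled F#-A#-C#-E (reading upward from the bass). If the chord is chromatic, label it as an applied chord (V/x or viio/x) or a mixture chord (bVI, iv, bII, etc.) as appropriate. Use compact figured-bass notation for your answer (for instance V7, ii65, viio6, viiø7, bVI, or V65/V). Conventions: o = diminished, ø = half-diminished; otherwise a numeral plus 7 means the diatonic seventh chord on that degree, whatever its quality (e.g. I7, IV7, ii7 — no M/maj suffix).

V7/iii

Stacked in thirds the chord is F#-A#-C#-E: a dominant seventh chord on F#.
F# is not a diatonic chord root with this quality in G major, but it lies a perfect fifth above B (iii), so the chord functions as an applied dominant of iii.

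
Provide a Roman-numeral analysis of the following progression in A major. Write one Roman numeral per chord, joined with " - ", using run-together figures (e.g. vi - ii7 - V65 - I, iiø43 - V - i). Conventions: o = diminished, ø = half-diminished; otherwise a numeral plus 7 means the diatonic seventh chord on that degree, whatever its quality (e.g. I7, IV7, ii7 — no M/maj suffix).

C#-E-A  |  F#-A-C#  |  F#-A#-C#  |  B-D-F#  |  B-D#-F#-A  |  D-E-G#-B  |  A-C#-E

I6 - vi - V/ii - ii - V7/V - V42 - I

C#-E-A has root A, degree 1 in A major, so I6.
F#-A-C#: minor triad on F# = scale degree 6 → vi.
F#-A#-C# is the secondary dominant of ii (major triad on F#): V/ii.
B-D-F# has root B, degree 2 in A major, so ii.
B-D#-F#-A: chromatic; B is V of V, so V7/V.
D-E-G#-B: root E is the dominant; dominant seventh chord there is V42.
A-C#-E: root A is the tonic; major triad there is I.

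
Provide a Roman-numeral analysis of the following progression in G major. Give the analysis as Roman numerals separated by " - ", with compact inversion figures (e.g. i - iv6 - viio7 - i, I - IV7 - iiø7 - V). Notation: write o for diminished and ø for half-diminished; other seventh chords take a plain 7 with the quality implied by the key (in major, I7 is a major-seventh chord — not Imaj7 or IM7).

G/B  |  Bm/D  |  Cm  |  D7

I6 - iii6 - iv - V7

G/B: root G is the tonic; major triad there is I6.
Bm/D: minor triad on B = scale degree 3 → iii6.
Cm: C with this quality isn't in the key; it's iv, borrowed from the parallel minor.
D7: dominant seventh chord on D = scale degree 5 → V7.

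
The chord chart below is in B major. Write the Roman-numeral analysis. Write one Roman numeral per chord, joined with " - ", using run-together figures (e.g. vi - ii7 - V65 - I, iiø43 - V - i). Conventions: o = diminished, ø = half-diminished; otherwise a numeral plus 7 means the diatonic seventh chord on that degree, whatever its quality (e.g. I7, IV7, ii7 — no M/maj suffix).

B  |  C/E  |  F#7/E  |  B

B has root B, degree 1 in B major, so I.
C/E: major triad on C — chromatic; C is the lowered second degree, so this is the Neapolitan sixth, bII6 (third, E, in the bass — hence the 6).
F#7/E: dominant seventh chord on F# = scale degree 5 → V42.
B: root B is the tonic; major triad there is I.

I - bII6 - V42 - I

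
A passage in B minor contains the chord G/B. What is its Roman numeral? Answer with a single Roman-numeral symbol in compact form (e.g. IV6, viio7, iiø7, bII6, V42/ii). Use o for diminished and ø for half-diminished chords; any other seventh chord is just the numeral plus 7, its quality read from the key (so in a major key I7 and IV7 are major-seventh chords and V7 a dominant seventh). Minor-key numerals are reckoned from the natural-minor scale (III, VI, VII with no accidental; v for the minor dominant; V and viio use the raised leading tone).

Stacked in thirds the chord is G-B-D: a major triad on G.
In B minor, G is the submediant; the diatonic major triad there is VI.
With B in the bass the chord is in first inversion, so the figured bass is 6.

VI6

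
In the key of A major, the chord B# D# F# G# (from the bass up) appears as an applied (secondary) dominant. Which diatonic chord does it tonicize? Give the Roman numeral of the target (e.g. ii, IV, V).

The chord is a dominant seventh chord on G#.
A dominant resolves down a perfect fifth: G# → C#. In A major, C# is scale degree 3, i.e. iii.

iii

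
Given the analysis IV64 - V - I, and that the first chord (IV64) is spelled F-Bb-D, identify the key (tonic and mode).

F major

IV64 is given as F-Bb-D — a major triad with root Bb.
IV64 on Bb implies Bb is the subdominant; that puts the tonic at F, and the uppercase numeral fits major mode.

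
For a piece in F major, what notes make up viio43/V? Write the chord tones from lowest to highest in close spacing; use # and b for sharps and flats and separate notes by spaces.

F Ab B D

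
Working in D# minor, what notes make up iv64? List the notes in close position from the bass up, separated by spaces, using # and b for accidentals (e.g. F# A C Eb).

D# G# B

The numeral's case and figure indicate a minor triad. In D# minor its root, the subdominant, is G#.
Stacking thirds from G# gives G#-B-D#.
With the 64 figure the chord is in second inversion; from the bass D# upward in close position it reads D#-G#-B.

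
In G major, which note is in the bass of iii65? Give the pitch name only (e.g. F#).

D

iii in G major has root B; the chord is B-D-F#-A.
The figure 65 means first inversion — the third is in the bass.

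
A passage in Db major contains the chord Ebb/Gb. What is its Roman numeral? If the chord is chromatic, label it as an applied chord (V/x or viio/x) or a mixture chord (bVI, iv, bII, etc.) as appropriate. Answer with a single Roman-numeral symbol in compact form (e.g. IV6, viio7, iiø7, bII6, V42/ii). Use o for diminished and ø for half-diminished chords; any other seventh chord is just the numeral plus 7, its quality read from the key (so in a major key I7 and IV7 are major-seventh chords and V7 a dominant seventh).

The pitches Ebb-Gb-Bbb form a major triad rooted on Ebb.
Ebb is the lowered second degree of Db major (diatonic 2 would be Eb). This is the Neapolitan sixth — a major triad on the lowered second degree, here in its customary first inversion.
With Gb in the bass the chord is in first inversion, so the figured bass is 6.

bII6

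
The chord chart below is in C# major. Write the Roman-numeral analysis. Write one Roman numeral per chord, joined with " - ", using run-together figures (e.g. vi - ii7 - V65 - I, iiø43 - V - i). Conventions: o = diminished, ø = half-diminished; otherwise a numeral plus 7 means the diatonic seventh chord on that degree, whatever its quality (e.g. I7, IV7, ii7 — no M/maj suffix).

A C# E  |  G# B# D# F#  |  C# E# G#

bVI - V7 - I

A-C#-E: A with this quality isn't in the key; it's bVI, borrowed from the parallel minor.
G#-B#-D#-F# has root G#, degree 5 in C# major, so V7.
C#-E#-G# has root C#, degree 1 in C# major, so I.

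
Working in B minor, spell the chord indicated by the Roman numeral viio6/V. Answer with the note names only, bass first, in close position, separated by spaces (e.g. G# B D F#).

G# B E#

viio6/V is a secondary leading-tone chord. The target V is F# in B minor; the applied chord is rooted a semitone below, on E#.
Building a diminished triad on E# gives E#-G#-B.
With the 6 figure the chord is in first inversion; from the bass G# upward in close position it reads G#-B-E#.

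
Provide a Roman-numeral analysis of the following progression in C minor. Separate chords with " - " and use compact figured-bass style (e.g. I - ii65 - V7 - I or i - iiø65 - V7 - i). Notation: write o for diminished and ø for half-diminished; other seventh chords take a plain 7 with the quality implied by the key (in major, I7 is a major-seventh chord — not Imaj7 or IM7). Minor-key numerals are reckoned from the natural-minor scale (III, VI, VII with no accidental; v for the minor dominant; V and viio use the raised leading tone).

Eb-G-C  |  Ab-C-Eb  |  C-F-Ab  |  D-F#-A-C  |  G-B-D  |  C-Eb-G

Eb-G-C: root C is the tonic; minor triad there is i6.
Ab-C-Eb has root Ab, degree 6 in C minor, so VI.
C-F-Ab: root F is the subdominant; minor triad there is iv64.
D-F#-A-C: chromatic; D is V of V, so V7/V.
G-B-D: major triad on G = scale degree 5 → V.
C-Eb-G has root C, degree 1 in C minor, so i.

i6 - VI - iv64 - V7/V - V - i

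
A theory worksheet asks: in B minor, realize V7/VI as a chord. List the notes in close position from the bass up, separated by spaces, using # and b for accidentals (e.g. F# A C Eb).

D F# A C

The slash means an applied dominant: we want the dominant of VI. In B minor, VI is G major, and its dominant is built on D.
Building a dominant seventh chord on D gives D-F#-A-C.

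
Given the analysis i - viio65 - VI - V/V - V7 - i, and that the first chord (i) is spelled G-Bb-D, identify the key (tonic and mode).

The chord Gm is a minor triad rooted on G; its label is i.
If G is scale degree 1 and the mode makes that degree carry a minor triad, the tonic is G and the mode is minor.

G minor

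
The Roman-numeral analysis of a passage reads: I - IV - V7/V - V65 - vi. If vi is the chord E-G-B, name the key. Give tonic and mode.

The anchor chord is a minor triad on E, labeled vi.
Counting down 5 scale steps from E places the tonic on G; a minor triad on degree 6 is diatonic only in major.

G major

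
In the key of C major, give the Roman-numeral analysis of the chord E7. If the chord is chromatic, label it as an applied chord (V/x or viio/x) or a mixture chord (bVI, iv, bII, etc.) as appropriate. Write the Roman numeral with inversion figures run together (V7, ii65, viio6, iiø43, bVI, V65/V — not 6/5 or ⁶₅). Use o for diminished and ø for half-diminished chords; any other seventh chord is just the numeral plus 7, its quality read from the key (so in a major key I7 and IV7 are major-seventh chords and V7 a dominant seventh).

V7/vi

The pitches E-G#-B-D form a dominant seventh chord rooted on E.
E is not a diatonic chord root with this quality in C major, but it lies a perfect fifth above A (vi), so the chord functions as an applied dominant of vi.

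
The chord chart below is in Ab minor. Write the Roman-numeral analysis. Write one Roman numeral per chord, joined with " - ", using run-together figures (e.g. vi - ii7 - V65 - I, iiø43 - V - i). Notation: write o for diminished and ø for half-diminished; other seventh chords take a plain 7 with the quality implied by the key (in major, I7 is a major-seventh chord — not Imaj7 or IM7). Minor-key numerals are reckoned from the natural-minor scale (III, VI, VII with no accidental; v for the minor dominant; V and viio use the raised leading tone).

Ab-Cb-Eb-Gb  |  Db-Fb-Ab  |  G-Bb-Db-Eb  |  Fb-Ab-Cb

i7 - iv - V65 - VI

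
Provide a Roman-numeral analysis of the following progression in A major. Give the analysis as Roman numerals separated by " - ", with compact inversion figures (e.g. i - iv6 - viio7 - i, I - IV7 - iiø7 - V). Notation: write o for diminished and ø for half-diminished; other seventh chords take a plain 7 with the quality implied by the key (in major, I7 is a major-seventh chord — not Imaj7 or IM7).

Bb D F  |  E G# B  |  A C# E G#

bII - V - I7

Bb-D-F is non-diatonic — a major triad on the lowered supertonic (Bb): the Neapolitan chord, bII.
E-G#-B: root E is the dominant; major triad there is V.
A-C#-E-G# has root A, degree 1 in A major, so I7.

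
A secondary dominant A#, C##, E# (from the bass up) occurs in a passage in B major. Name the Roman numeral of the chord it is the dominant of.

The chord is a major triad on A#.
A dominant resolves down a perfect fifth: A# → D#. In B major, D# is scale degree 3, i.e. iii.

iii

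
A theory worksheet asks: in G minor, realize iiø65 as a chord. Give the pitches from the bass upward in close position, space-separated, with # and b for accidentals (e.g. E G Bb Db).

C Eb G A

The numeral's case and figure indicate a half-diminished seventh chord. In G minor its root, the supertonic, is A.
That chord is spelled A-C-Eb-G.
With the 65 figure the chord is in first inversion; from the bass C upward in close position it reads C-Eb-G-A.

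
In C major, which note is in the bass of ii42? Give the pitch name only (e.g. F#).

ii in C major has root D; the chord is D-F-A-C.
The figure 42 means third inversion — the seventh is in the bass.

C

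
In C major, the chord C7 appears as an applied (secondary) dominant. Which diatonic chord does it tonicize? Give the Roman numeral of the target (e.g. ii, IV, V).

IV

The chord is a dominant seventh chord on C.
A dominant resolves down a perfect fifth: C → F. In C major, F is scale degree 4, i.e. IV.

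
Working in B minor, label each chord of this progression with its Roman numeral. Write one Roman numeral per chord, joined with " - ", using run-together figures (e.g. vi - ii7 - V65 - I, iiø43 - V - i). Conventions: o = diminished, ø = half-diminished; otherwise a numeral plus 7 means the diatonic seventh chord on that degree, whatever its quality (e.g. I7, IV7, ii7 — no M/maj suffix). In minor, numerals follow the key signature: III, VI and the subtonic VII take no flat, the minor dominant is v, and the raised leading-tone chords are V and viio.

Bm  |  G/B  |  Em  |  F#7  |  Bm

Bm: minor triad on B = scale degree 1 → i.
G/B: root G is the submediant; major triad there is VI6.
Em: minor triad on E = scale degree 4 → iv.
F#7: dominant seventh chord on F# = scale degree 5 → V7.
Bm has root B, degree 1 in B minor, so i.

i - VI6 - iv - V7 - i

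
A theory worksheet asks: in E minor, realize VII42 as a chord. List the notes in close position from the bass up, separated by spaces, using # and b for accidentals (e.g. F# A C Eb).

The numeral's case and figure indicate a dominant seventh chord. In E minor its root, the seventh degree, is D.
That chord is spelled D-F#-A-C.
The figured bass 42 indicates third inversion, placing the seventh (C) in the bass: C-D-F#-A.

C D F# A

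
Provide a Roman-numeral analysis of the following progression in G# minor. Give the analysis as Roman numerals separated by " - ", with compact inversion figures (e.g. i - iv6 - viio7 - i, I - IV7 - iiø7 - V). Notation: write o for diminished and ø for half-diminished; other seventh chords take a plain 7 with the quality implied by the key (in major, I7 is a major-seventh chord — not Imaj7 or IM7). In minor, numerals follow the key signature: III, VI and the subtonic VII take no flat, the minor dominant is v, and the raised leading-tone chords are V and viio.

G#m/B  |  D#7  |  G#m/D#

i6 - V7 - i64

G#m/B has root G#, degree 1 in G# minor, so i6.
D#7: dominant seventh chord on D# = scale degree 5 → V7.
G#m/D#: root G# is the tonic; minor triad there is i64.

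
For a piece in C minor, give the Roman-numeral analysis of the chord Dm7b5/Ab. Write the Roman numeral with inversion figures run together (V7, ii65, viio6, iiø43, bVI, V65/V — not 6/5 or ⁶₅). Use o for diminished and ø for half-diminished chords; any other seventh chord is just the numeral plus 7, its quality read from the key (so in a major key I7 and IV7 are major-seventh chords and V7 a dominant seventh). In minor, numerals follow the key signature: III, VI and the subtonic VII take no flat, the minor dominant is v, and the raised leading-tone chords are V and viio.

iiø43

The pitches D-F-Ab-C form a half-diminished seventh chord rooted on D.
D is scale degree 2 in C minor, and a half-diminished seventh chord on that degree is written iiø7.
With Ab in the bass the chord is in second inversion, so the figured bass is 43.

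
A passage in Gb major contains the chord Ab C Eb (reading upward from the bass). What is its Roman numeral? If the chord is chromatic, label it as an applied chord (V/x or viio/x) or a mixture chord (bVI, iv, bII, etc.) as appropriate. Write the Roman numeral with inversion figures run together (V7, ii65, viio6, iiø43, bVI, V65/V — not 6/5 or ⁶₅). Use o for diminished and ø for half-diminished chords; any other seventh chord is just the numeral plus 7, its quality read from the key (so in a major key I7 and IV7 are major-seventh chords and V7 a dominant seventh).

V/V

Stacked in thirds the chord is Ab-C-Eb: a major triad on Ab.
Ab is not a diatonic chord root with this quality in Gb major, but it lies a perfect fifth above Db (V), so the chord functions as an applied dominant of V.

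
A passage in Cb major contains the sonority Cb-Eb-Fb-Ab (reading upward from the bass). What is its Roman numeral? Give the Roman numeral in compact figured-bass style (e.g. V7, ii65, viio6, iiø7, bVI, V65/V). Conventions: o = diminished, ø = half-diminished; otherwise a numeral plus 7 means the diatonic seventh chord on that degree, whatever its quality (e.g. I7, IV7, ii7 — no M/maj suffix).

The pitches Fb-Ab-Cb-Eb form a major seventh chord rooted on Fb.
In Cb major, Fb is the subdominant; the diatonic major seventh chord there is IV7.
With Cb in the bass the chord is in second inversion, so the figured bass is 43.

IV43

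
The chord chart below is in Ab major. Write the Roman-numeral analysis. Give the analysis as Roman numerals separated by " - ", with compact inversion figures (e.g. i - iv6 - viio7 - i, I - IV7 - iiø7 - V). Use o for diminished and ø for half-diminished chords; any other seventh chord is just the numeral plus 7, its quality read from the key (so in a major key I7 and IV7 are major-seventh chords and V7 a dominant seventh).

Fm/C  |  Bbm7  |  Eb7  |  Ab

vi64 - ii7 - V7 - I

Fm/C has root F, degree 6 in Ab major, so vi64.
Bbm7: minor seventh chord on Bb = scale degree 2 → ii7.
Eb7: dominant seventh chord on Eb = scale degree 5 → V7.
Ab: root Ab is the tonic; major triad there is I.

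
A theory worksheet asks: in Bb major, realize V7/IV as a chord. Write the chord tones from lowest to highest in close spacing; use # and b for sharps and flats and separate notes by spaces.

Bb D F Ab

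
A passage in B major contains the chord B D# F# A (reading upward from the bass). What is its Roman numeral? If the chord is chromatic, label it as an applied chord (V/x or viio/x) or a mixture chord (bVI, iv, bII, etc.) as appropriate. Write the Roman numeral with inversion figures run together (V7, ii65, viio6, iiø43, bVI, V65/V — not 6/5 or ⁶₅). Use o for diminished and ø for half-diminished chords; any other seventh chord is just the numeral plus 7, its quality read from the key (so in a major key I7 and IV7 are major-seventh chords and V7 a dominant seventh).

V7/IV

The pitches B-D#-F#-A form a dominant seventh chord rooted on B.
B is not a diatonic chord root with this quality in B major, but it lies a perfect fifth above E (IV), so the chord functions as an applied dominant of IV.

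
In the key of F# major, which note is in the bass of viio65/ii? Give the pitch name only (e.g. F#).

A#

The applied chord viio65/ii is rooted on F##: F##-A#-C#-E.
The figure 65 means first inversion — the third is in the bass.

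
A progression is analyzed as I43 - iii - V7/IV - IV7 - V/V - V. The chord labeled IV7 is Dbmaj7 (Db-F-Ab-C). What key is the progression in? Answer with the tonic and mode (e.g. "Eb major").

Ab major

The chord Dbmaj7 is a major seventh chord rooted on Db; its label is IV7.
IV7 on Db implies Db is the subdominant; that puts the tonic at Ab, and the uppercase numeral fits major mode.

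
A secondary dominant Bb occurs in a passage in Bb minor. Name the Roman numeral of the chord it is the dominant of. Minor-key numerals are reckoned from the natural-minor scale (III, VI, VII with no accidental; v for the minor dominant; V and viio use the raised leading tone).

iv

The chord is a major triad on Bb.
A dominant resolves down a perfect fifth: Bb → Eb. In Bb minor, Eb is scale degree 4, i.e. iv.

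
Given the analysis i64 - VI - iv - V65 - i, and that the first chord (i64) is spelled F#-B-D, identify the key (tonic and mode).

B minor

i64 is given as F#-B-D — a minor triad with root B.
If B is scale degree 1 and the mode makes that degree carry a minor triad, the tonic is B and the mode is minor.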